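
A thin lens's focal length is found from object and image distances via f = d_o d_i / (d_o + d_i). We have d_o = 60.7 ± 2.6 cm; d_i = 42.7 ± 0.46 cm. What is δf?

∂f/∂d_o = (d_i/(d_o+d_i))² = 0.171;  ∂f/∂d_i = (d_o/(d_o+d_i))² = 0.345
δf = √((∂f/∂d_o · δd_o)² + (∂f/∂d_i · δd_i)²) = √(0.197 + 0.0251) = 0.471 cm

0.471 cm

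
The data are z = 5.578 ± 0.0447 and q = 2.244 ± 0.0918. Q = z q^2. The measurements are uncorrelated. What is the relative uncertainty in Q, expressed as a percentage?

For a monomial Q ∝ z, q^2, fractional errors add in quadrature:
  (1·δz/z)² = (1×0.00801)² = 6.42e-05;  (2·δq/q)² = (2×0.0409)² = 0.00669
δQ/Q = √(0.00676) = 0.0822

8.22%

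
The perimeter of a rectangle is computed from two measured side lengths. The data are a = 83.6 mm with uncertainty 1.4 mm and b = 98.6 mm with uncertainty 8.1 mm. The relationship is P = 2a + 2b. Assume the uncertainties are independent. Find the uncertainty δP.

Absolute uncertainties add in quadrature for a linear combination:
  (2·δa)² = 7.84;  (2·δb)² = 262
δP = √(270) = 16.4 mm

16.4 mm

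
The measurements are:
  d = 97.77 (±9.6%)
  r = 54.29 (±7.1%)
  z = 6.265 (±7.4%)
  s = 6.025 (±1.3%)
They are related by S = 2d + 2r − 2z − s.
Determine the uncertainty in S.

S is a linear combination, so absolute uncertainties add in quadrature:
  (2·δd)² = 352;  (2·δr)² = 59.4;  (2·δz)² = 0.860;  (δs)² = 0.00613
δS = √(413) = 20.3

20.3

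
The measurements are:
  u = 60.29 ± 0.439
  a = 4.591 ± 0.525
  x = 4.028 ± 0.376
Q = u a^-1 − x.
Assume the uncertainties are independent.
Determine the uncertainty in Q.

1.55

Let p = u·a^-1 = 13.13. δp/p = √((1·δu/u)² + (-1·δa/a)²) = √(5.3e-05 + 0.0131) = 0.115, so δp = 1.50.
Q = p − x: δQ = √(δp² + δx²) = √(2.26 + 0.141) = 1.55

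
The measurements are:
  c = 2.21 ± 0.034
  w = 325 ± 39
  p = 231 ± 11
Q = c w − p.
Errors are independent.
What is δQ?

Let h = c·w = 718. δh/h = √((1·δc/c)² + (1·δw/w)²) = √(0.000237 + 0.0144) = 0.121, so δh = 86.9.
Q = h − p: δQ = √(δh² + δp²) = √(7550 + 121) = 87.6

87.6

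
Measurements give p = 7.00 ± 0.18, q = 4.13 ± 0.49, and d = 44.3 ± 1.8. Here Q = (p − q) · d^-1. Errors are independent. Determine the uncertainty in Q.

0.0121

Let u = p − q = 2.87. δu = √(δp² + δq²) = √(0.0324 + 0.240) = 0.522, so δu/u = 0.182.
Q is then a monomial in u, d:
δQ/Q = √((δu/u)² + (-1·δd/d)²) = √(0.0331 + 0.00165) = 0.186
Q = 0.0648, so δQ = 0.186 × 0.0648 = 0.0121.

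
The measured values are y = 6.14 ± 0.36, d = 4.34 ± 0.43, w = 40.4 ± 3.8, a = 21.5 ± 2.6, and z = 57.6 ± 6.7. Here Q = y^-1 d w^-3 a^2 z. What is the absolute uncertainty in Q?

0.116

Q is a product of powers, so relative uncertainties combine in quadrature:
  (-1·δy/y)² = (-1×0.0586)² = 0.00344;  (1·δd/d)² = (1×0.0991)² = 0.00982;  (-3·δw/w)² = (-3×0.0941)² = 0.0796;  (2·δa/a)² = (2×0.121)² = 0.0585;  (1·δz/z)² = (1×0.116)² = 0.0135
δQ/Q = √(0.165) = 0.406
Q = 0.285, so δQ = 0.406 × 0.285 = 0.116.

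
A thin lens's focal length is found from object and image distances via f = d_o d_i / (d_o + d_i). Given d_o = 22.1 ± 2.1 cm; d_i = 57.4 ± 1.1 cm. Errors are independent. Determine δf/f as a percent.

∂f/∂d_o = (d_i/(d_o+d_i))² = 0.521;  ∂f/∂d_i = (d_o/(d_o+d_i))² = 0.0773
δf = √((∂f/∂d_o · δd_o)² + (∂f/∂d_i · δd_i)²) = √(1.20 + 0.00723) = 1.10 cm
f = 16.0 cm, so δf/f = 1.10/16.0 = 0.0688.

6.88%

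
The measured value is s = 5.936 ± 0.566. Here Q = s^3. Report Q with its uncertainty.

209.2 ± 59.8

Products/powers → add relative errors in quadrature, weighted by exponent:
  (3·δs/s)² = (3×0.0954)² = 0.0818
δQ/Q = √(0.0818) = 0.286
Q = 209.2, so δQ = 0.286 × 209.2 = 59.8.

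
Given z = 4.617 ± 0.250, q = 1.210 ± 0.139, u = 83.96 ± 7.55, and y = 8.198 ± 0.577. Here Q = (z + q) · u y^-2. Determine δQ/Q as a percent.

17.4%

Let w = z + q = 5.827. δw = √(δz² + δq²) = √(0.0625 + 0.0193) = 0.286, so δw/w = 0.0491.
Q is then a monomial in w, u, y:
δQ/Q = √((δw/w)² + (1·δu/u)² + (-2·δy/y)²) = √(0.00241 + 0.00809 + 0.0198) = 0.174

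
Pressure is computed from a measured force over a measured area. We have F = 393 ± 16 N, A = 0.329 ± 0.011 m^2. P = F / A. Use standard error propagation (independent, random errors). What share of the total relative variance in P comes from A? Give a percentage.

40.3%

(δP/P)² = (1·δF/F)² + (-1·δA/A)²
  F term: (1×0.0407)² = 0.00166
  A term: (-1×0.0334)² = 0.00112
Total = 0.00278. Share from A = 0.00112/0.00278 = 0.403.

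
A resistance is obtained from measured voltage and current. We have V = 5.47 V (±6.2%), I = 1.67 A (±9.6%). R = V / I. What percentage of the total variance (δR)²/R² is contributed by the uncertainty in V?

29.4%

(δR/R)² = (1·δV/V)² + (-1·δI/I)²
  V term: (1×0.0620)² = 0.00384
  I term: (-1×0.0960)² = 0.00922
Total = 0.0131. Share from V = 0.00384/0.0131 = 0.294.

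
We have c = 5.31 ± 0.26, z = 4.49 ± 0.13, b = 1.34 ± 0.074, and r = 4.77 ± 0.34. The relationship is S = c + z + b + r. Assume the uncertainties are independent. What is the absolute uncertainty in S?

0.453

Each term contributes (cᵢ δxᵢ)² to (δS)²:
  (δc)² = 0.0676;  (δz)² = 0.0169;  (δb)² = 0.00548;  (δr)² = 0.116
δS = √(0.206) = 0.453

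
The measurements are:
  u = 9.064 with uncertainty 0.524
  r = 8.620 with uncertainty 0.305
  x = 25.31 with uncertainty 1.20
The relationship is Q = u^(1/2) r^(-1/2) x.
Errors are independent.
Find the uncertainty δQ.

Q is a product of powers, so relative uncertainties combine in quadrature:
  (½·δu/u)² = (0.5×0.0578)² = 0.000836;  (−½·δr/r)² = (-0.5×0.0354)² = 0.000313;  (1·δx/x)² = (1×0.0474)² = 0.00225
δQ/Q = √(0.00340) = 0.0583
Q = 25.95, so δQ = 0.0583 × 25.95 = 1.51.

1.51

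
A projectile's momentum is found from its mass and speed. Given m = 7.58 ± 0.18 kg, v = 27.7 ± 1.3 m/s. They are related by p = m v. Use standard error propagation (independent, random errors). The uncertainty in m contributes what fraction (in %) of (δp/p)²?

20.4%

(δp/p)² = (1·δm/m)² + (1·δv/v)²
  m term: (1×0.0237)² = 0.000564
  v term: (1×0.0469)² = 0.00220
Total = 0.00277. Share from m = 0.000564/0.00277 = 0.204.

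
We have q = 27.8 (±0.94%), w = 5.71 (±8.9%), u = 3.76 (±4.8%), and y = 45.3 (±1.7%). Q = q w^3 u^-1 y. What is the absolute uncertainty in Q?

Each factor contributes (exponent × relative error)² to (δQ/Q)²:
  (1·δq/q)² = (1×0.00940)² = 8.84e-05;  (3·δw/w)² = (3×0.0890)² = 0.0713;  (-1·δu/u)² = (-1×0.0480)² = 0.00230;  (1·δy/y)² = (1×0.0170)² = 0.000289
δQ/Q = √(0.0740) = 0.272
Q = 62400, so δQ = 0.272 × 62400 = 17000.

17000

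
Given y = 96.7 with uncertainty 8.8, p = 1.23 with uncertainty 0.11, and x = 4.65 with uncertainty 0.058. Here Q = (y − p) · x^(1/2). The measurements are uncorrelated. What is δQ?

19.0

Let u = y − p = 95.5. δu = √(δy² + δp²) = √(77.4 + 0.0121) = 8.80, so δu/u = 0.0922.
Q is then a monomial in u, x:
δQ/Q = √((δu/u)² + (½·δx/x)²) = √(0.00850 + 3.89e-05) = 0.0924
Q = 206, so δQ = 0.0924 × 206 = 19.0.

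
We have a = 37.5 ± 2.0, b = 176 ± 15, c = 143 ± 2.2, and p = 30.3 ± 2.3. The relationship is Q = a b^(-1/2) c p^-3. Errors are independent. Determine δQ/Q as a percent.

Each factor contributes (exponent × relative error)² to (δQ/Q)²:
  (1·δa/a)² = (1×0.0533)² = 0.00284;  (−½·δb/b)² = (-0.5×0.0852)² = 0.00182;  (1·δc/c)² = (1×0.0154)² = 0.000237;  (-3·δp/p)² = (-3×0.0759)² = 0.0519
δQ/Q = √(0.0568) = 0.238

23.8%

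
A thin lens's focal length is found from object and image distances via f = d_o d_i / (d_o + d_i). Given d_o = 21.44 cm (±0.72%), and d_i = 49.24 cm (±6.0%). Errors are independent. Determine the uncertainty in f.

0.282 cm

∂f/∂d_o = (d_i/(d_o+d_i))² = 0.485;  ∂f/∂d_i = (d_o/(d_o+d_i))² = 0.0920
δf = √((∂f/∂d_o · δd_o)² + (∂f/∂d_i · δd_i)²) = √(0.00561 + 0.0739) = 0.282 cm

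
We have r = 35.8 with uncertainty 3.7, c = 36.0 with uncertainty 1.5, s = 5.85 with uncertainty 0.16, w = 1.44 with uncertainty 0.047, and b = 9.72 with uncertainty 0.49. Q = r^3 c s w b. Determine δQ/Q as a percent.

32.0%

Each factor contributes (exponent × relative error)² to (δQ/Q)²:
  (3·δr/r)² = (3×0.103)² = 0.0961;  (1·δc/c)² = (1×0.0417)² = 0.00174;  (1·δs/s)² = (1×0.0274)² = 0.000748;  (1·δw/w)² = (1×0.0326)² = 0.00107;  (1·δb/b)² = (1×0.0504)² = 0.00254
δQ/Q = √(0.102) = 0.320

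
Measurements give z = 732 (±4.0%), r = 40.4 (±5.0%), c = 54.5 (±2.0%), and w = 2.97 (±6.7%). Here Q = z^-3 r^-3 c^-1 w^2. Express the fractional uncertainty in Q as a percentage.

Products/powers → add relative errors in quadrature, weighted by exponent:
  (-3·δz/z)² = (-3×0.0400)² = 0.0144;  (-3·δr/r)² = (-3×0.0500)² = 0.0225;  (-1·δc/c)² = (-1×0.0200)² = 0.000400;  (2·δw/w)² = (2×0.0670)² = 0.0180
δQ/Q = √(0.0553) = 0.235

23.5%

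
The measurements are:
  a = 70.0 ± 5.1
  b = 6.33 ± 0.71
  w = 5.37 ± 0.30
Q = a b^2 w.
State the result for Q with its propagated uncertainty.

15100 ± 3650

For a monomial Q ∝ a, b^2, w, fractional errors add in quadrature:
  (1·δa/a)² = (1×0.0729)² = 0.00531;  (2·δb/b)² = (2×0.112)² = 0.0503;  (1·δw/w)² = (1×0.0559)² = 0.00312
δQ/Q = √(0.0588) = 0.242
Q = 15100, so δQ = 0.242 × 15100 = 3650.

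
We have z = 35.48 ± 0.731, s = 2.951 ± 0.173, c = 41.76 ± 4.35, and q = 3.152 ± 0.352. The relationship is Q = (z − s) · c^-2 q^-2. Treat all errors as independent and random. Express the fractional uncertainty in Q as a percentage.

30.6%

Let u = z − s = 32.53. δu = √(δz² + δs²) = √(0.534 + 0.0299) = 0.751, so δu/u = 0.0231.
Q is then a monomial in u, c, q:
δQ/Q = √((δu/u)² + (-2·δc/c)² + (-2·δq/q)²) = √(0.000533 + 0.0434 + 0.0499) = 0.306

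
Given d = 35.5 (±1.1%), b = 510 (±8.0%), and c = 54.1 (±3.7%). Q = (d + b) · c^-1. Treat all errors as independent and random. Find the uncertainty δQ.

0.841

Let u = d + b = 546. δu = √(δd² + δb²) = √(0.152 + 1660) = 40.8, so δu/u = 0.0748.
Q is then a monomial in u, c:
δQ/Q = √((δu/u)² + (-1·δc/c)²) = √(0.00559 + 0.00137) = 0.0834
Q = 10.1, so δQ = 0.0834 × 10.1 = 0.841.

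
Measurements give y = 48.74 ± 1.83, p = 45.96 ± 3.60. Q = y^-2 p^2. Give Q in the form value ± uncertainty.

Since Q is a product/quotient, work with relative uncertainties:
  (-2·δy/y)² = (-2×0.0375)² = 0.00564;  (2·δp/p)² = (2×0.0783)² = 0.0245
δQ/Q = √(0.0302) = 0.174
Q = 0.8892, so δQ = 0.174 × 0.8892 = 0.154.

0.8892 ± 0.154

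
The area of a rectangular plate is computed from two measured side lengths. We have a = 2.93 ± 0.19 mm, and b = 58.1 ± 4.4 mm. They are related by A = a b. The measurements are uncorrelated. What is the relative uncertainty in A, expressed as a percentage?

9.97%

A is a product of powers, so relative uncertainties combine in quadrature:
  (1·δa/a)² = (1×0.0648)² = 0.00421;  (1·δb/b)² = (1×0.0757)² = 0.00574
δA/A = √(0.00994) = 0.0997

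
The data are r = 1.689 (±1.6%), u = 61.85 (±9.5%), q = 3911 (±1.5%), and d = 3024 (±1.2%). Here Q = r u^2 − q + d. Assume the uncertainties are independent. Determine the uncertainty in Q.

Let p = r·u^2 = 6461. δp/p = √((1·δr/r)² + (2·δu/u)²) = √(0.000256 + 0.0361) = 0.191, so δp = 1230.
Q = p − q + d: δQ = √(δp² + δq² + δd²) = √(1.52e+06 + 3440 + 1320) = 1230

1230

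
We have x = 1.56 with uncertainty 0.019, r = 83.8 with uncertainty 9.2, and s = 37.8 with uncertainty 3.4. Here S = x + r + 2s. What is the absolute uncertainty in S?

11.4

Each term contributes (cᵢ δxᵢ)² to (δS)²:
  (δx)² = 0.000361;  (δr)² = 84.6;  (2·δs)² = 46.2
δS = √(131) = 11.4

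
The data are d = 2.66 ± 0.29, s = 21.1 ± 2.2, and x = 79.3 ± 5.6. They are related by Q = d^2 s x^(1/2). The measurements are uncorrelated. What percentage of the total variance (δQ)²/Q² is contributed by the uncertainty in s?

18.2%

(δQ/Q)² = (2·δd/d)² + (1·δs/s)² + (½·δx/x)²
  d term: (2×0.109)² = 0.0475
  s term: (1×0.104)² = 0.0109
  x term: (0.5×0.0706)² = 0.00125
Total = 0.0597. Share from s = 0.0109/0.0597 = 0.182.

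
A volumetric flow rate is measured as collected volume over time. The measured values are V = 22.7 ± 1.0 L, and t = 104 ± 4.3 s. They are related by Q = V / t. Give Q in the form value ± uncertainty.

Each factor contributes (exponent × relative error)² to (δQ/Q)²:
  (1·δV/V)² = (1×0.0441)² = 0.00194;  (-1·δt/t)² = (-1×0.0413)² = 0.00171
δQ/Q = √(0.00365) = 0.0604
Q = 0.218 L/s, so δQ = 0.0604 × 0.218 = 0.0132 L/s.

0.218 ± 0.0132 L/s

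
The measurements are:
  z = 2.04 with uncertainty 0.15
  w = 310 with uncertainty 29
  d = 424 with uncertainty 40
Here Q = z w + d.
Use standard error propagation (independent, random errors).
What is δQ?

85.2

Let p = z·w = 632. δp/p = √((1·δz/z)² + (1·δw/w)²) = √(0.00541 + 0.00875) = 0.119, so δp = 75.2.
Q = p + d: δQ = √(δp² + δd²) = √(5660 + 1600) = 85.2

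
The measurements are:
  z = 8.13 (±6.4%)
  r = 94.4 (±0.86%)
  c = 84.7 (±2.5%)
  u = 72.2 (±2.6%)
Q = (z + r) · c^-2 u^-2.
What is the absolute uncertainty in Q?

Let w = z + r = 103. δw = √(δz² + δr²) = √(0.271 + 0.659) = 0.964, so δw/w = 0.00940.
Q is then a monomial in w, c, u:
δQ/Q = √((δw/w)² + (-2·δc/c)² + (-2·δu/u)²) = √(8.84e-05 + 0.00250 + 0.00270) = 0.0727
Q = 2.74e-06, so δQ = 0.0727 × 2.74e-06 = 1.99e-07.

1.99e-07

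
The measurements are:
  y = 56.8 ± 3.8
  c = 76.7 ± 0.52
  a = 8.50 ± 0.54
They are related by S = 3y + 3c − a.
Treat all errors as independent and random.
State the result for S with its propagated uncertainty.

Each term contributes (cᵢ δxᵢ)² to (δS)²:
  (3·δy)² = 130;  (3·δc)² = 2.43;  (δa)² = 0.292
δS = √(133) = 11.5
S = 392.

392 ± 11.5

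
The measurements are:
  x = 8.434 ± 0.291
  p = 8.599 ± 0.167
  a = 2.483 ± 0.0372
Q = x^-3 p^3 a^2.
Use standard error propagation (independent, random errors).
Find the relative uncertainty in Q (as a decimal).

Each factor contributes (exponent × relative error)² to (δQ/Q)²:
  (-3·δx/x)² = (-3×0.0345)² = 0.0107;  (3·δp/p)² = (3×0.0194)² = 0.00339;  (2·δa/a)² = (2×0.0150)² = 0.000898
δQ/Q = √(0.0150) = 0.123

0.123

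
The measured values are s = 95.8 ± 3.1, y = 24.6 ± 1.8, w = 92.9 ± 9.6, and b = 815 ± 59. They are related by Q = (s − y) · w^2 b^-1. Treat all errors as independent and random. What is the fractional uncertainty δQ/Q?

Let u = s − y = 71.2. δu = √(δs² + δy²) = √(9.61 + 3.24) = 3.58, so δu/u = 0.0503.
Q is then a monomial in u, w, b:
δQ/Q = √((δu/u)² + (2·δw/w)² + (-1·δb/b)²) = √(0.00253 + 0.0427 + 0.00524) = 0.225

0.225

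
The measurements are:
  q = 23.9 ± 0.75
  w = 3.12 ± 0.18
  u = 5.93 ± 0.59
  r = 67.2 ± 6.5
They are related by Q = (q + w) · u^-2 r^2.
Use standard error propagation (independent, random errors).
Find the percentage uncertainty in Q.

27.9%

Let h = q + w = 27.0. δh = √(δq² + δw²) = √(0.562 + 0.0324) = 0.771, so δh/h = 0.0285.
Q is then a monomial in h, u, r:
δQ/Q = √((δh/h)² + (-2·δu/u)² + (2·δr/r)²) = √(0.000815 + 0.0396 + 0.0374) = 0.279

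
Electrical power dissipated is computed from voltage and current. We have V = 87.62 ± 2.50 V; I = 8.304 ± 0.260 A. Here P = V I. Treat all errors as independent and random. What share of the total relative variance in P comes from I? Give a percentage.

54.6%

(δP/P)² = (1·δV/V)² + (1·δI/I)²
  V term: (1×0.0285)² = 0.000814
  I term: (1×0.0313)² = 0.000980
Total = 0.00179. Share from I = 0.000980/0.00179 = 0.546.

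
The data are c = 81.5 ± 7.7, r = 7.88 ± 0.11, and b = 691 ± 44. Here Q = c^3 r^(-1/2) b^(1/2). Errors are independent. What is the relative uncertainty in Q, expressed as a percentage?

Products/powers → add relative errors in quadrature, weighted by exponent:
  (3·δc/c)² = (3×0.0945)² = 0.0803;  (−½·δr/r)² = (-0.5×0.0140)² = 4.87e-05;  (½·δb/b)² = (0.5×0.0637)² = 0.00101
δQ/Q = √(0.0814) = 0.285

28.5%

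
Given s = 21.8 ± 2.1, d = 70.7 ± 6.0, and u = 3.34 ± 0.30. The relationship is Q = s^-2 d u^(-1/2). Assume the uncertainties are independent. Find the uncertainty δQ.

0.0175

Each factor contributes (exponent × relative error)² to (δQ/Q)²:
  (-2·δs/s)² = (-2×0.0963)² = 0.0371;  (1·δd/d)² = (1×0.0849)² = 0.00720;  (−½·δu/u)² = (-0.5×0.0898)² = 0.00202
δQ/Q = √(0.0463) = 0.215
Q = 0.0814, so δQ = 0.215 × 0.0814 = 0.0175.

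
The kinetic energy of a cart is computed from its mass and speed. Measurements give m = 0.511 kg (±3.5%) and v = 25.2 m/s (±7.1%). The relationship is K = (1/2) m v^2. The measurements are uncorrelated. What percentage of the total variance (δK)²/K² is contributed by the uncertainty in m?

5.73%

(δK/K)² = (1·δm/m)² + (2·δv/v)²
  m term: (1×0.0350)² = 0.00123
  v term: (2×0.0710)² = 0.0202
Total = 0.0214. Share from m = 0.00123/0.0214 = 0.0573.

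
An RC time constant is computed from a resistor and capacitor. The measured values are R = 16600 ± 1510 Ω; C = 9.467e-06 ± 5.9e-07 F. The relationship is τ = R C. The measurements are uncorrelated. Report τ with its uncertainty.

Each factor contributes (exponent × relative error)² to (δτ/τ)²:
  (1·δR/R)² = (1×0.0910)² = 0.00827;  (1·δC/C)² = (1×0.0623)² = 0.00388
δτ/τ = √(0.0122) = 0.110
τ = 0.1572 s, so δτ = 0.110 × 0.1572 = 0.0173 s.

0.1572 ± 0.0173 s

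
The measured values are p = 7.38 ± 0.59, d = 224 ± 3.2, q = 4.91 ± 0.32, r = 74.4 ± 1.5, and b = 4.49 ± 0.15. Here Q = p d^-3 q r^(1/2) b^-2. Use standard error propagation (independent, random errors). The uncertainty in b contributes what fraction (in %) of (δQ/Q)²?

(δQ/Q)² = (1·δp/p)² + (-3·δd/d)² + (1·δq/q)² + (½·δr/r)² + (-2·δb/b)²
  p term: (1×0.0799)² = 0.00639
  d term: (-3×0.0143)² = 0.00184
  q term: (1×0.0652)² = 0.00425
  r term: (0.5×0.0202)² = 0.000102
  b term: (-2×0.0334)² = 0.00446
Total = 0.0170. Share from b = 0.00446/0.0170 = 0.262.

26.2%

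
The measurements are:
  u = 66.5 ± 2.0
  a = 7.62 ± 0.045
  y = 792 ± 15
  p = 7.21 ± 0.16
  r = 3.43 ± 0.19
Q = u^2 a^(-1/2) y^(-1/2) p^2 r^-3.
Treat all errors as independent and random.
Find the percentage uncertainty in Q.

18.2%

Relative error in a monomial: (δQ/Q)² = Σ (nᵢ · δxᵢ/xᵢ)².
  (2·δu/u)² = (2×0.0301)² = 0.00362;  (−½·δa/a)² = (-0.5×0.00591)² = 8.72e-06;  (−½·δy/y)² = (-0.5×0.0189)² = 8.97e-05;  (2·δp/p)² = (2×0.0222)² = 0.00197;  (-3·δr/r)² = (-3×0.0554)² = 0.0276
δQ/Q = √(0.0333) = 0.182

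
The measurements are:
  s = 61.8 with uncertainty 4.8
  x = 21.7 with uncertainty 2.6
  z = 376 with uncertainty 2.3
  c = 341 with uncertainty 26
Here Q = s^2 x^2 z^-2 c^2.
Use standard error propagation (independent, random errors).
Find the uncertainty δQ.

4.79e+05

Q is a product of powers, so relative uncertainties combine in quadrature:
  (2·δs/s)² = (2×0.0777)² = 0.0241;  (2·δx/x)² = (2×0.120)² = 0.0574;  (-2·δz/z)² = (-2×0.00612)² = 0.000150;  (2·δc/c)² = (2×0.0762)² = 0.0233
δQ/Q = √(0.105) = 0.324
Q = 1.48e+06, so δQ = 0.324 × 1.48e+06 = 4.79e+05.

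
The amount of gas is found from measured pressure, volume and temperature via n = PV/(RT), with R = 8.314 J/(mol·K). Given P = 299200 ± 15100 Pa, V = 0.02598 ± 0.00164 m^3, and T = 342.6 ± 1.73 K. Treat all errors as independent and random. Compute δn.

Relative error in a monomial: (δn/n)² = Σ (nᵢ · δxᵢ/xᵢ)².
  (1·δP/P)² = (1×0.0505)² = 0.00255;  (1·δV/V)² = (1×0.0631)² = 0.00398;  (-1·δT/T)² = (-1×0.00505)² = 2.55e-05
δn/n = √(0.00656) = 0.0810
n = 2.729 mol, so δn = 0.0810 × 2.729 = 0.221 mol.

0.221 mol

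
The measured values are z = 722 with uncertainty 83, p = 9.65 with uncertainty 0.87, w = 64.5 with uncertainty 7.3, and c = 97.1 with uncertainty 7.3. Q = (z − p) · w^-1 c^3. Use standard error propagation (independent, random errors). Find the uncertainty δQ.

Let u = z − p = 712. δu = √(δz² + δp²) = √(6890 + 0.757) = 83.0, so δu/u = 0.117.
Q is then a monomial in u, w, c:
δQ/Q = √((δu/u)² + (-1·δw/w)² + (3·δc/c)²) = √(0.0136 + 0.0128 + 0.0509) = 0.278
Q = 1.01e+07, so δQ = 0.278 × 1.01e+07 = 2.81e+06.

2.81e+06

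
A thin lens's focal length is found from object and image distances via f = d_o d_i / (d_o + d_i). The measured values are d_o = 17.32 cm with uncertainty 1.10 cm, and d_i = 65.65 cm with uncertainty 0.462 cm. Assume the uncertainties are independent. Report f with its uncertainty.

13.70 ± 0.689 cm

∂f/∂d_o = (d_i/(d_o+d_i))² = 0.626;  ∂f/∂d_i = (d_o/(d_o+d_i))² = 0.0436
δf = √((∂f/∂d_o · δd_o)² + (∂f/∂d_i · δd_i)²) = √(0.474 + 0.000405) = 0.689 cm
f = 13.70 cm.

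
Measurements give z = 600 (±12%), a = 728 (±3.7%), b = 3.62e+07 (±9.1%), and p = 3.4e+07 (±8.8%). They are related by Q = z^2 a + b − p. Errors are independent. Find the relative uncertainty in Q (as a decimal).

Let w = z^2·a = 2.62e+08. δw/w = √((2·δz/z)² + (1·δa/a)²) = √(0.0576 + 0.00137) = 0.243, so δw = 6.36e+07.
Q = w + b − p: δQ = √(δw² + δb² + δp²) = √(4.05e+15 + 1.09e+13 + 8.95e+12) = 6.38e+07
Q = 2.64e+08, so δQ/Q = 6.38e+07/2.64e+08 = 0.241.

0.241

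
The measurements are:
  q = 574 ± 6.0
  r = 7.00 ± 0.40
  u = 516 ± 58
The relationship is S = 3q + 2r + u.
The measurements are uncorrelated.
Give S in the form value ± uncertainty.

Sums and differences: (δS)² = Σ (cᵢ δxᵢ)².
  (3·δq)² = 324;  (2·δr)² = 0.640;  (δu)² = 3360
δS = √(3690) = 60.7
S = 2250.

2250 ± 60.7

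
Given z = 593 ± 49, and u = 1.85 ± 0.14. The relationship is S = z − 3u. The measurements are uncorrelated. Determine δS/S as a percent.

8.34%

For a sum/difference, combine absolute errors in quadrature:
  (δz)² = 2400;  (3·δu)² = 0.176
δS = √(2400) = 49.0
S = 587, so δS/S = 49.0/587 = 0.0834.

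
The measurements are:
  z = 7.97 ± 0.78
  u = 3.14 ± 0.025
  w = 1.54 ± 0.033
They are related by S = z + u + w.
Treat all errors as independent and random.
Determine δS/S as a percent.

Absolute uncertainties add in quadrature for a linear combination:
  (δz)² = 0.608;  (δu)² = 0.000625;  (δw)² = 0.00109
δS = √(0.610) = 0.781
S = 12.7, so δS/S = 0.781/12.7 = 0.0617.

6.17%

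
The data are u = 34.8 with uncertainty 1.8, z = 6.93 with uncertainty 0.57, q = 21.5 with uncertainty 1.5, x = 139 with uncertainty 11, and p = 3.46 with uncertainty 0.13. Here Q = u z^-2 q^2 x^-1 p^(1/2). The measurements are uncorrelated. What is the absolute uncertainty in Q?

1.06

Each factor contributes (exponent × relative error)² to (δQ/Q)²:
  (1·δu/u)² = (1×0.0517)² = 0.00268;  (-2·δz/z)² = (-2×0.0823)² = 0.0271;  (2·δq/q)² = (2×0.0698)² = 0.0195;  (-1·δx/x)² = (-1×0.0791)² = 0.00626;  (½·δp/p)² = (0.5×0.0376)² = 0.000353
δQ/Q = √(0.0558) = 0.236
Q = 4.48, so δQ = 0.236 × 4.48 = 1.06.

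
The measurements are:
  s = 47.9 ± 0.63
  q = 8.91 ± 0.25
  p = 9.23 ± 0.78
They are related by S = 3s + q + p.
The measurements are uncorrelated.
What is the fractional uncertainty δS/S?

0.0127

Each term contributes (cᵢ δxᵢ)² to (δS)²:
  (3·δs)² = 3.57;  (δq)² = 0.0625;  (δp)² = 0.608
δS = √(4.24) = 2.06
S = 162, so δS/S = 2.06/162 = 0.0127.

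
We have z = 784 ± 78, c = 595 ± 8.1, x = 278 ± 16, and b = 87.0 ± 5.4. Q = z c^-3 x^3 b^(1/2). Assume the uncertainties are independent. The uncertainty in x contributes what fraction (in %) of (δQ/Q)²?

(δQ/Q)² = (1·δz/z)² + (-3·δc/c)² + (3·δx/x)² + (½·δb/b)²
  z term: (1×0.0995)² = 0.00990
  c term: (-3×0.0136)² = 0.00167
  x term: (3×0.0576)² = 0.0298
  b term: (0.5×0.0621)² = 0.000963
Total = 0.0423. Share from x = 0.0298/0.0423 = 0.704.

70.4%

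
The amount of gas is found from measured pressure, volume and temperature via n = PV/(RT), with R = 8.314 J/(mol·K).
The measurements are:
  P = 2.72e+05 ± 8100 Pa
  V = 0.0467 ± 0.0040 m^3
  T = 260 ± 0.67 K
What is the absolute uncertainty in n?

n is a product of powers, so relative uncertainties combine in quadrature:
  (1·δP/P)² = (1×0.0298)² = 0.000887;  (1·δV/V)² = (1×0.0857)² = 0.00734;  (-1·δT/T)² = (-1×0.00258)² = 6.64e-06
δn/n = √(0.00823) = 0.0907
n = 5.88 mol, so δn = 0.0907 × 5.88 = 0.533 mol.

0.533 mol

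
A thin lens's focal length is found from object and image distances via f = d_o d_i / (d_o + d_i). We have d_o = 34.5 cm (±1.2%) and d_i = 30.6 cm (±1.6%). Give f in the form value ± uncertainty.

16.2 ± 0.165 cm

∂f/∂d_o = (d_i/(d_o+d_i))² = 0.221;  ∂f/∂d_i = (d_o/(d_o+d_i))² = 0.281
δf = √((∂f/∂d_o · δd_o)² + (∂f/∂d_i · δd_i)²) = √(0.00837 + 0.0189) = 0.165 cm
f = 16.2 cm.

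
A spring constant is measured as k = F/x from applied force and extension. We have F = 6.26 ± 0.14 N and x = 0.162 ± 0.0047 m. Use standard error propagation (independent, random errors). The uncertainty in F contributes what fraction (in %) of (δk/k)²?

37.3%

(δk/k)² = (1·δF/F)² + (-1·δx/x)²
  F term: (1×0.0224)² = 0.000500
  x term: (-1×0.0290)² = 0.000842
Total = 0.00134. Share from F = 0.000500/0.00134 = 0.373.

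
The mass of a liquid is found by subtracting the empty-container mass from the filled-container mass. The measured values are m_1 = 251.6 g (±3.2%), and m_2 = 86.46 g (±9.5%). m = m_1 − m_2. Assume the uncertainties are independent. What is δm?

11.5 g

m is a linear combination, so absolute uncertainties add in quadrature:
  (δm_1)² = 64.8;  (δm_2)² = 67.5
δm = √(132) = 11.5 g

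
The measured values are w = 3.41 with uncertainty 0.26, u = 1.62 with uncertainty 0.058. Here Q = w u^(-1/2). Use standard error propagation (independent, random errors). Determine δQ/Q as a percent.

For a monomial Q ∝ w, u^(-1/2), fractional errors add in quadrature:
  (1·δw/w)² = (1×0.0762)² = 0.00581;  (−½·δu/u)² = (-0.5×0.0358)² = 0.000320
δQ/Q = √(0.00613) = 0.0783

7.83%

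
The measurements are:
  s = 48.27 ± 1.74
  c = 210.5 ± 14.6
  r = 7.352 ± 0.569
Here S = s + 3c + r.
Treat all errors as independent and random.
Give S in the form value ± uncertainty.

687.1 ± 43.8

Absolute uncertainties add in quadrature for a linear combination:
  (δs)² = 3.03;  (3·δc)² = 1920;  (δr)² = 0.324
δS = √(1920) = 43.8
S = 687.1.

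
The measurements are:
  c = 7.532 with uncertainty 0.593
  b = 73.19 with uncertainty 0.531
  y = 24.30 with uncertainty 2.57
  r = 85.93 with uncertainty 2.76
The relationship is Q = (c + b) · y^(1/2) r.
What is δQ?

2140

Let u = c + b = 80.72. δu = √(δc² + δb²) = √(0.352 + 0.282) = 0.796, so δu/u = 0.00986.
Q is then a monomial in u, y, r:
δQ/Q = √((δu/u)² + (½·δy/y)² + (1·δr/r)²) = √(9.72e-05 + 0.00280 + 0.00103) = 0.0627
Q = 34190, so δQ = 0.0627 × 34190 = 2140.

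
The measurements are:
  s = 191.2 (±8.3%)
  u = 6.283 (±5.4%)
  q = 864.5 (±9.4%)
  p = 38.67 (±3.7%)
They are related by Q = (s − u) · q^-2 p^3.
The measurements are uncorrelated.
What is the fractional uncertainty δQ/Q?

0.235

Let w = s − u = 184.9. δw = √(δs² + δu²) = √(252 + 0.115) = 15.9, so δw/w = 0.0858.
Q is then a monomial in w, q, p:
δQ/Q = √((δw/w)² + (-2·δq/q)² + (3·δp/p)²) = √(0.00737 + 0.0353 + 0.0123) = 0.235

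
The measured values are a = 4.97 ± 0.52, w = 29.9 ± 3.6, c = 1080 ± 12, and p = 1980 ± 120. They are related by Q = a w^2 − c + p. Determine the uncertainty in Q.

Let h = a·w^2 = 4440. δh/h = √((1·δa/a)² + (2·δw/w)²) = √(0.0109 + 0.0580) = 0.263, so δh = 1170.
Q = h − c + p: δQ = √(δh² + δc² + δp²) = √(1.36e+06 + 144 + 14400) = 1170

1170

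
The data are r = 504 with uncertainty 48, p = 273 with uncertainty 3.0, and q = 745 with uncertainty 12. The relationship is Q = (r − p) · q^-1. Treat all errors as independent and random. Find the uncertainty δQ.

Let u = r − p = 231. δu = √(δr² + δp²) = √(2300 + 9.00) = 48.1, so δu/u = 0.208.
Q is then a monomial in u, q:
δQ/Q = √((δu/u)² + (-1·δq/q)²) = √(0.0433 + 0.000259) = 0.209
Q = 0.310, so δQ = 0.209 × 0.310 = 0.0647.

0.0647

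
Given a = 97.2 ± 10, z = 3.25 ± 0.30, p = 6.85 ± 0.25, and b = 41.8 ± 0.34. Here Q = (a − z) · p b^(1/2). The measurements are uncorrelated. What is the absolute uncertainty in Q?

Let u = a − z = 94.0. δu = √(δa² + δz²) = √(100 + 0.0900) = 10.0, so δu/u = 0.106.
Q is then a monomial in u, p, b:
δQ/Q = √((δu/u)² + (1·δp/p)² + (½·δb/b)²) = √(0.0113 + 0.00133 + 1.65e-05) = 0.113
Q = 4160, so δQ = 0.113 × 4160 = 469.

469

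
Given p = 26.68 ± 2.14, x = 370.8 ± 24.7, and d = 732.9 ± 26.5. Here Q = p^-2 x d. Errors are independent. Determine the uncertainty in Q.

67.7

Each factor contributes (exponent × relative error)² to (δQ/Q)²:
  (-2·δp/p)² = (-2×0.0802)² = 0.0257;  (1·δx/x)² = (1×0.0666)² = 0.00444;  (1·δd/d)² = (1×0.0362)² = 0.00131
δQ/Q = √(0.0315) = 0.177
Q = 381.8, so δQ = 0.177 × 381.8 = 67.7.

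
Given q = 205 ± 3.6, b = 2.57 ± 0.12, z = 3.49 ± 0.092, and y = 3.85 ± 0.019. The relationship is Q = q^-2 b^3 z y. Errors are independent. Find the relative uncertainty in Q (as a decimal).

0.147

Each factor contributes (exponent × relative error)² to (δQ/Q)²:
  (-2·δq/q)² = (-2×0.0176)² = 0.00123;  (3·δb/b)² = (3×0.0467)² = 0.0196;  (1·δz/z)² = (1×0.0264)² = 0.000695;  (1·δy/y)² = (1×0.00494)² = 2.44e-05
δQ/Q = √(0.0216) = 0.147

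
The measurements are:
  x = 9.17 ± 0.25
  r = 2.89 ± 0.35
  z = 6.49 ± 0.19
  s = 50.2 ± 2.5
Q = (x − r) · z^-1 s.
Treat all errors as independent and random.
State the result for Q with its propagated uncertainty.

Let u = x − r = 6.28. δu = √(δx² + δr²) = √(0.0625 + 0.122) = 0.430, so δu/u = 0.0685.
Q is then a monomial in u, z, s:
δQ/Q = √((δu/u)² + (-1·δz/z)² + (1·δs/s)²) = √(0.00469 + 0.000857 + 0.00248) = 0.0896
Q = 48.6, so δQ = 0.0896 × 48.6 = 4.35.

48.6 ± 4.35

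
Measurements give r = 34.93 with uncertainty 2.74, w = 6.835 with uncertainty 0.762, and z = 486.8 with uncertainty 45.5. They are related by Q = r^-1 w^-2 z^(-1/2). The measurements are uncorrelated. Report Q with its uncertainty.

Q is a product of powers, so relative uncertainties combine in quadrature:
  (-1·δr/r)² = (-1×0.0784)² = 0.00615;  (-2·δw/w)² = (-2×0.111)² = 0.0497;  (−½·δz/z)² = (-0.5×0.0935)² = 0.00218
δQ/Q = √(0.0581) = 0.241
Q = 2.777e-05, so δQ = 0.241 × 2.777e-05 = 6.69e-06.

(2.777 ± 0.669) × 10^-5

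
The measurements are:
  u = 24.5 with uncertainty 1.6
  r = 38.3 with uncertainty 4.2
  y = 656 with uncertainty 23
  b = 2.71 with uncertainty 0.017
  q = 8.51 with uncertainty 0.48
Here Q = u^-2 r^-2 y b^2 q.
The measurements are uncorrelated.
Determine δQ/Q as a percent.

26.4%

Products/powers → add relative errors in quadrature, weighted by exponent:
  (-2·δu/u)² = (-2×0.0653)² = 0.0171;  (-2·δr/r)² = (-2×0.110)² = 0.0481;  (1·δy/y)² = (1×0.0351)² = 0.00123;  (2·δb/b)² = (2×0.00627)² = 0.000157;  (1·δq/q)² = (1×0.0564)² = 0.00318
δQ/Q = √(0.0697) = 0.264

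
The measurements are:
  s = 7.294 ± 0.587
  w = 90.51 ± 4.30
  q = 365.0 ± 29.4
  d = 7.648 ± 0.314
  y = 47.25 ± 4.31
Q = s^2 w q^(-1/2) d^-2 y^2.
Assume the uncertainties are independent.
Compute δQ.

Relative error in a monomial: (δQ/Q)² = Σ (nᵢ · δxᵢ/xᵢ)².
  (2·δs/s)² = (2×0.0805)² = 0.0259;  (1·δw/w)² = (1×0.0475)² = 0.00226;  (−½·δq/q)² = (-0.5×0.0805)² = 0.00162;  (-2·δd/d)² = (-2×0.0411)² = 0.00674;  (2·δy/y)² = (2×0.0912)² = 0.0333
δQ/Q = √(0.0698) = 0.264
Q = 9620, so δQ = 0.264 × 9620 = 2540.

2540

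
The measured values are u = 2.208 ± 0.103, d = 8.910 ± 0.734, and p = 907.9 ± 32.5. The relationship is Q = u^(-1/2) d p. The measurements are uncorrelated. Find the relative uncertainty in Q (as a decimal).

0.0928

For a monomial Q ∝ u^(-1/2), d, p, fractional errors add in quadrature:
  (−½·δu/u)² = (-0.5×0.0466)² = 0.000544;  (1·δd/d)² = (1×0.0824)² = 0.00679;  (1·δp/p)² = (1×0.0358)² = 0.00128
δQ/Q = √(0.00861) = 0.0928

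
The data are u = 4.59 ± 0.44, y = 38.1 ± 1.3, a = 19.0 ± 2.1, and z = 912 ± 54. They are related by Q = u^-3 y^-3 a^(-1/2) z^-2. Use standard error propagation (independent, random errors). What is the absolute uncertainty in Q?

Products/powers → add relative errors in quadrature, weighted by exponent:
  (-3·δu/u)² = (-3×0.0959)² = 0.0827;  (-3·δy/y)² = (-3×0.0341)² = 0.0105;  (−½·δa/a)² = (-0.5×0.111)² = 0.00305;  (-2·δz/z)² = (-2×0.0592)² = 0.0140
δQ/Q = √(0.110) = 0.332
Q = 5.16e-14, so δQ = 0.332 × 5.16e-14 = 1.71e-14.

1.71e-14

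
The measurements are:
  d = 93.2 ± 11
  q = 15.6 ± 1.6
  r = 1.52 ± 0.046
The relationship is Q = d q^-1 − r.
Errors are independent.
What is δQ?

Let p = d·q^-1 = 5.97. δp/p = √((1·δd/d)² + (-1·δq/q)²) = √(0.0139 + 0.0105) = 0.156, so δp = 0.934.
Q = p − r: δQ = √(δp² + δr²) = √(0.873 + 0.00212) = 0.935

0.935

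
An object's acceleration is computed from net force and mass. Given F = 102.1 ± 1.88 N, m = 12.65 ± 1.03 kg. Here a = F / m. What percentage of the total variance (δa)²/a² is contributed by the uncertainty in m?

(δa/a)² = (1·δF/F)² + (-1·δm/m)²
  F term: (1×0.0184)² = 0.000339
  m term: (-1×0.0814)² = 0.00663
Total = 0.00697. Share from m = 0.00663/0.00697 = 0.951.

95.1%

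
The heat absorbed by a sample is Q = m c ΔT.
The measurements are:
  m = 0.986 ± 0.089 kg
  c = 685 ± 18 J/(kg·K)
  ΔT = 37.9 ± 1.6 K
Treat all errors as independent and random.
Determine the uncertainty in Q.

Each factor contributes (exponent × relative error)² to (δQ/Q)²:
  (1·δm/m)² = (1×0.0903)² = 0.00815;  (1·δc/c)² = (1×0.0263)² = 0.000691;  (1·δΔT/ΔT)² = (1×0.0422)² = 0.00178
δQ/Q = √(0.0106) = 0.103
Q = 25600 J, so δQ = 0.103 × 25600 = 2640 J.

2640 J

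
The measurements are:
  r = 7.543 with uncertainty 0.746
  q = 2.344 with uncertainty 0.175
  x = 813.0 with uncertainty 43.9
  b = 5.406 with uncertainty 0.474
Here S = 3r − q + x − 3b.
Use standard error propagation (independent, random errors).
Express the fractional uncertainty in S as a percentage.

5.38%

S is a linear combination, so absolute uncertainties add in quadrature:
  (3·δr)² = 5.01;  (δq)² = 0.0306;  (δx)² = 1930;  (3·δb)² = 2.02
δS = √(1930) = 44.0
S = 817.1, so δS/S = 44.0/817.1 = 0.0538.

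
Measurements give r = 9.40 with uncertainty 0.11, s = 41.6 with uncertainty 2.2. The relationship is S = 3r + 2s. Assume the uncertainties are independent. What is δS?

4.41

Absolute uncertainties add in quadrature for a linear combination:
  (3·δr)² = 0.109;  (2·δs)² = 19.4
δS = √(19.5) = 4.41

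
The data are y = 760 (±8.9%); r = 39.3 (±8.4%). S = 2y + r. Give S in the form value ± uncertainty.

1560 ± 135

Absolute uncertainties add in quadrature for a linear combination:
  (2·δy)² = 18300;  (δr)² = 10.9
δS = √(18300) = 135
S = 1560.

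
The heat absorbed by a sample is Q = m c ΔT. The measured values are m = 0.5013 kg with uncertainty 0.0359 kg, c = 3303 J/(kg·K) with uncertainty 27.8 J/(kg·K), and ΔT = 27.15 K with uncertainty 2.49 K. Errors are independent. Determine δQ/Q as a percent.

11.7%

Q is a product of powers, so relative uncertainties combine in quadrature:
  (1·δm/m)² = (1×0.0716)² = 0.00513;  (1·δc/c)² = (1×0.00842)² = 7.08e-05;  (1·δΔT/ΔT)² = (1×0.0917)² = 0.00841
δQ/Q = √(0.0136) = 0.117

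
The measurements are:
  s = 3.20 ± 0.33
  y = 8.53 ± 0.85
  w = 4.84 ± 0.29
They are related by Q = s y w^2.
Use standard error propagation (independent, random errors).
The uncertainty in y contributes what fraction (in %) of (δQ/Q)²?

(δQ/Q)² = (1·δs/s)² + (1·δy/y)² + (2·δw/w)²
  s term: (1×0.103)² = 0.0106
  y term: (1×0.0996)² = 0.00993
  w term: (2×0.0599)² = 0.0144
Total = 0.0349. Share from y = 0.00993/0.0349 = 0.284.

28.4%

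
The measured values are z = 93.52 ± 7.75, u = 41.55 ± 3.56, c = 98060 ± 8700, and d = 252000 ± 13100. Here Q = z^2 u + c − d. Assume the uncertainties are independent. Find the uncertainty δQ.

69600

Let p = z^2·u = 363400. δp/p = √((2·δz/z)² + (1·δu/u)²) = √(0.0275 + 0.00734) = 0.187, so δp = 67800.
Q = p + c − d: δQ = √(δp² + δc² + δd²) = √(4.6e+09 + 7.57e+07 + 1.72e+08) = 69600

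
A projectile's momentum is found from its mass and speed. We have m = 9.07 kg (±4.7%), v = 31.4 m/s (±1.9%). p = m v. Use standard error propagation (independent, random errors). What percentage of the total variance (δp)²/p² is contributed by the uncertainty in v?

(δp/p)² = (1·δm/m)² + (1·δv/v)²
  m term: (1×0.0470)² = 0.00221
  v term: (1×0.0190)² = 0.000361
Total = 0.00257. Share from v = 0.000361/0.00257 = 0.140.

14.0%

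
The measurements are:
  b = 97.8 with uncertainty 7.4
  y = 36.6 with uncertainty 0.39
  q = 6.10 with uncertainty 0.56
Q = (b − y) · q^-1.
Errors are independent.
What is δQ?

Let u = b − y = 61.2. δu = √(δb² + δy²) = √(54.8 + 0.152) = 7.41, so δu/u = 0.121.
Q is then a monomial in u, q:
δQ/Q = √((δu/u)² + (-1·δq/q)²) = √(0.0147 + 0.00843) = 0.152
Q = 10.0, so δQ = 0.152 × 10.0 = 1.52.

1.52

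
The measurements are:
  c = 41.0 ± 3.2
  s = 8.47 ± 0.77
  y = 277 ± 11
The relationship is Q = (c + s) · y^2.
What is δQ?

3.93e+05

Let u = c + s = 49.5. δu = √(δc² + δs²) = √(10.2 + 0.593) = 3.29, so δu/u = 0.0665.
Q is then a monomial in u, y:
δQ/Q = √((δu/u)² + (2·δy/y)²) = √(0.00443 + 0.00631) = 0.104
Q = 3.8e+06, so δQ = 0.104 × 3.8e+06 = 3.93e+05.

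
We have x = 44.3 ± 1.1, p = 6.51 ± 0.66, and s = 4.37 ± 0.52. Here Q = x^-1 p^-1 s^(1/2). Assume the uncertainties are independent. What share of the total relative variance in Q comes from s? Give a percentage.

(δQ/Q)² = (-1·δx/x)² + (-1·δp/p)² + (½·δs/s)²
  x term: (-1×0.0248)² = 0.000617
  p term: (-1×0.101)² = 0.0103
  s term: (0.5×0.119)² = 0.00354
Total = 0.0144. Share from s = 0.00354/0.0144 = 0.245.

24.5%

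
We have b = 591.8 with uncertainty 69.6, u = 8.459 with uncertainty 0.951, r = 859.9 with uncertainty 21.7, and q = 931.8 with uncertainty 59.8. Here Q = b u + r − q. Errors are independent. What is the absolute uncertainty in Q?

Let p = b·u = 5006. δp/p = √((1·δb/b)² + (1·δu/u)²) = √(0.0138 + 0.0126) = 0.163, so δp = 814.
Q = p + r − q: δQ = √(δp² + δr² + δq²) = √(6.63e+05 + 471 + 3580) = 817

817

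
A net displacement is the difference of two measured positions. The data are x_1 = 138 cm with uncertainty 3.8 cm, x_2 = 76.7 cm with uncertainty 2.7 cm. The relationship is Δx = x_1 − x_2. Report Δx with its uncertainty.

Sums and differences: (δΔx)² = Σ (cᵢ δxᵢ)².
  (δx_1)² = 14.4;  (δx_2)² = 7.29
δΔx = √(21.7) = 4.66 cm
Δx = 61.3 cm.

61.3 ± 4.66 cm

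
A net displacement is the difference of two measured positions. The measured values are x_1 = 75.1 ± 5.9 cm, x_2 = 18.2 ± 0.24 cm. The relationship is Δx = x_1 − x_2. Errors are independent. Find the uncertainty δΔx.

5.90 cm

Absolute uncertainties add in quadrature for a linear combination:
  (δx_1)² = 34.8;  (δx_2)² = 0.0576
δΔx = √(34.9) = 5.90 cm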